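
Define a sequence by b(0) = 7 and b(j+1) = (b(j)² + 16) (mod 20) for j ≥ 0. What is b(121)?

5

Computing terms: b(0) = 7; b(1) = 5; b(2) = 1; b(3) = 17; b(4) = 5.
Since b(4) = b(1) = 5, the sequence is eventually periodic: after a pre-period of length 1 it cycles with period 3.
For j ≥ 1, b(j) depends only on (j - 1) mod 3. (121 - 1) mod 3 = 0, so b(121) = b(1) = 5.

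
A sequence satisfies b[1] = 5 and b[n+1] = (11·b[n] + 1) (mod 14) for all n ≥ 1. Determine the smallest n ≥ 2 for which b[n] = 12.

4

b[1] = 5; b[2] = 0; b[3] = 1; b[4] = 12; b[5] = 7; b[6] = 8; b[7] = 5.
The sequence repeats with period 6.
The value 12 first appears (with n ≥ 2) at b[4].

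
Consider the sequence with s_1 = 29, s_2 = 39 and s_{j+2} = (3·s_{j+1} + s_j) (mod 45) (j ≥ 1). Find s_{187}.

Computing terms: s_1 = 29; s_2 = 39; s_3 = 11; s_4 = 27; s_5 = 2; s_6 = 33; s_7 = 11; s_8 = 21; s_9 = 29; s_{10} = 18; s_{11} = 38; s_{12} = 42; s_{13} = 29; s_{14} = 39.
The sequence repeats with period 12.
(187 - 1) mod 12 = 6, so s_{187} = s_7 = 11.

11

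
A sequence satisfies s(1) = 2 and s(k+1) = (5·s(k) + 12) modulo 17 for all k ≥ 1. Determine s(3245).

0

Listing terms: s(1) = 2,  s(2) = 5,  s(3) = 3,  s(4) = 10,  s(5) = 11,  s(6) = 16,  s(7) = 7,  s(8) = 13,  s(9) = 9,  s(10) = 6,  s(11) = 8,  s(12) = 1,  s(13) = 0,  s(14) = 12,  s(15) = 4,  s(16) = 15,  s(17) = 2.
Since s(17) = s(1) = 2, the sequence is periodic with period 16.
So s(3245) = s(1 + ((3245-1) mod 16)) = s(13) = 0.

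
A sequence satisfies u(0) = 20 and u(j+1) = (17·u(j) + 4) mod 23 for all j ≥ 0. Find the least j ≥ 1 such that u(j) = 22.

Computing terms: u(0) = 20; u(1) = 22; u(2) = 10; u(3) = 13; u(4) = 18; u(5) = 11; u(6) = 7; u(7) = 8; u(8) = 2; u(9) = 15; u(10) = 6; u(11) = 14; u(12) = 12; u(13) = 1; u(14) = 21; u(15) = 16; u(16) = 0; u(17) = 4; u(18) = 3; u(19) = 9; u(20) = 19; u(21) = 5; u(22) = 20.
The sequence repeats with period 22.
The value 22 first appears (with j ≥ 1) at u(1).

1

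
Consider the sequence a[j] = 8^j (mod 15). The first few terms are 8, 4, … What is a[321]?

8

Listing terms: a[1] = 8, a[2] = 4, a[3] = 2, a[4] = 1, a[5] = 8.
Since a[5] = a[1] = 8, the sequence is periodic with period 4.
So a[321] = a[1 + ((321-1) mod 4)] = a[1] = 8.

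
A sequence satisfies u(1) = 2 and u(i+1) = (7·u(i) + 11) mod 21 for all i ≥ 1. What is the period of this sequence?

We have u(1) = 2,  u(2) = 4,  u(3) = 18,  u(4) = 11,  u(5) = 4.
Since u(5) = u(2) = 4, the sequence is eventually periodic: after a pre-period of length 1 it cycles with period 3.

3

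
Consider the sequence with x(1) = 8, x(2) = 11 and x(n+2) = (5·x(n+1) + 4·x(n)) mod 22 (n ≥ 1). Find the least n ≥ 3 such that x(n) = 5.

7

x(1) = 8; x(2) = 11; x(3) = 21; x(4) = 17; x(5) = 15; x(6) = 11; x(7) = 5; x(8) = 3; x(9) = 13; x(10) = 11; x(11) = 19; x(12) = 7; x(13) = 1; x(14) = 11; x(15) = 15; x(16) = 9; x(17) = 17; x(18) = 11; x(19) = 13; x(20) = 21; x(21) = 3; x(22) = 11; x(23) = 1; x(24) = 5; x(25) = 7; x(26) = 11; x(27) = 17; x(28) = 19; x(29) = 9; x(30) = 11; x(31) = 3; x(32) = 15; x(33) = 21; x(34) = 11; x(35) = 7; x(36) = 13; x(37) = 5; x(38) = 11; x(39) = 9; x(40) = 1; x(41) = 19; x(42) = 11; x(43) = 21.
Since (x(42), x(43)) = (x(2), x(3)) = (11, 21) (two consecutive terms determine the rest), the sequence is eventually periodic: after a pre-period of length 1 it cycles with period 40.
The value 5 first appears (with n ≥ 3) at x(7).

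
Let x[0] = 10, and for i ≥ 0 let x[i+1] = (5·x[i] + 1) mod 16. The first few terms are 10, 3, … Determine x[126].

We have x[0] = 10,  x[1] = 3,  x[2] = 0,  x[3] = 1,  x[4] = 6,  x[5] = 15,  x[6] = 12,  x[7] = 13,  x[8] = 2,  x[9] = 11,  x[10] = 8,  x[11] = 9,  x[12] = 14,  x[13] = 7,  x[14] = 4,  x[15] = 5,  x[16] = 10.
The sequence repeats with period 16.
So x[126] = x[0 + ((126-0) mod 16)] = x[14] = 4.

4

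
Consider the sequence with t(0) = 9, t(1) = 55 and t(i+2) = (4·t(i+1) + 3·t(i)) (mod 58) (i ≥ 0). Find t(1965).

Computing terms: t(0) = 9; t(1) = 55; t(2) = 15; t(3) = 51; t(4) = 17; t(5) = 47; t(6) = 7; t(7) = 53; t(8) = 1; t(9) = 47; t(10) = 17; t(11) = 35; t(12) = 17; t(13) = 57; t(14) = 47; t(15) = 11; t(16) = 11; t(17) = 19; t(18) = 51; t(19) = 29; t(20) = 37; t(21) = 3; t(22) = 7; t(23) = 37; t(24) = 53; t(25) = 33; t(26) = 1; t(27) = 45; t(28) = 9; t(29) = 55.
Since (t(28), t(29)) = (t(0), t(1)) = (9, 55) (two consecutive terms determine the rest), the sequence is periodic with period 28.
So t(1965) = t(0 + ((1965-0) mod 28)) = t(5) = 47.

47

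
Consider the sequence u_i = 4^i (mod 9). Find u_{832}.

u_1 = 4,  u_2 = 7,  u_3 = 1,  u_4 = 4.
The sequence repeats with period 3.
(832 - 1) mod 3 = 0, so u_{832} = u_1 = 4.

4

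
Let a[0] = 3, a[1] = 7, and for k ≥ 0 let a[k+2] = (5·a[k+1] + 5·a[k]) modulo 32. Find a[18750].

Listing terms: a[0] = 3; a[1] = 7; a[2] = 18; a[3] = 29; a[4] = 11; a[5] = 8; a[6] = 31; a[7] = 3; a[8] = 10; a[9] = 1; a[10] = 23; a[11] = 24; a[12] = 11; a[13] = 15; a[14] = 2; a[15] = 21; a[16] = 19; a[17] = 8; a[18] = 7; a[19] = 11; a[20] = 26; a[21] = 25; a[22] = 31; a[23] = 24; a[24] = 19; a[25] = 23; a[26] = 18; a[27] = 13; a[28] = 27; a[29] = 8; a[30] = 15; a[31] = 19; a[32] = 10; a[33] = 17; a[34] = 7; a[35] = 24; a[36] = 27; a[37] = 31; a[38] = 2; a[39] = 5; a[40] = 3; a[41] = 8; a[42] = 23; a[43] = 27; a[44] = 26; a[45] = 9; a[46] = 15; a[47] = 24; a[48] = 3; a[49] = 7.
Since (a[48], a[49]) = (a[0], a[1]) = (3, 7) (two consecutive terms determine the rest), the sequence is periodic with period 48.
(18750 - 0) mod 48 = 30, so a[18750] = a[30] = 15.

15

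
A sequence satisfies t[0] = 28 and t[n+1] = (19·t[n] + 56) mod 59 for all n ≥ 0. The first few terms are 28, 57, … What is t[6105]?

We have t[0] = 28, t[1] = 57, t[2] = 18, t[3] = 44, t[4] = 7, t[5] = 12, t[6] = 48, t[7] = 24, t[8] = 40, t[9] = 49, t[10] = 43, t[11] = 47, t[12] = 5, t[13] = 33, t[14] = 34, t[15] = 53, t[16] = 1, t[17] = 16, t[18] = 6, t[19] = 52, t[20] = 41, t[21] = 9, t[22] = 50, t[23] = 3, t[24] = 54, t[25] = 20, t[26] = 23, t[27] = 21, t[28] = 42, t[29] = 28.
The sequence repeats with period 29.
So t[6105] = t[0 + ((6105-0) mod 29)] = t[15] = 53.

53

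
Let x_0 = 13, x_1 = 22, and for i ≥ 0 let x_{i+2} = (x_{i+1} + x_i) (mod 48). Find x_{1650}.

41

x_0 = 13, x_1 = 22, x_2 = 35, x_3 = 9, x_4 = 44, x_5 = 5, x_6 = 1, x_7 = 6, x_8 = 7, x_9 = 13, x_{10} = 20, x_{11} = 33, x_{12} = 5, x_{13} = 38, x_{14} = 43, x_{15} = 33, x_{16} = 28, x_{17} = 13, x_{18} = 41, x_{19} = 6, x_{20} = 47, x_{21} = 5, x_{22} = 4, x_{23} = 9, x_{24} = 13, x_{25} = 22.
The sequence repeats with period 24.
(1650 - 0) mod 24 = 18, so x_{1650} = x_{18} = 41.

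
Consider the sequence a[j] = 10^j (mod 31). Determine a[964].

Computing terms: a[1] = 10,  a[2] = 7,  a[3] = 8,  a[4] = 18,  a[5] = 25,  a[6] = 2,  a[7] = 20,  a[8] = 14,  a[9] = 16,  a[10] = 5,  a[11] = 19,  a[12] = 4,  a[13] = 9,  a[14] = 28,  a[15] = 1,  a[16] = 10.
The sequence repeats with period 15.
So a[964] = a[1 + ((964-1) mod 15)] = a[4] = 18.

18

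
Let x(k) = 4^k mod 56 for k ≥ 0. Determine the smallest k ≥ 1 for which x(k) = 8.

Computing terms: x(0) = 1,  x(1) = 4,  x(2) = 16,  x(3) = 8,  x(4) = 32,  x(5) = 16.
Since x(5) = x(2) = 16, the sequence is eventually periodic: after a pre-period of length 2 it cycles with period 3.
The value 8 first appears (with k ≥ 1) at x(3).

3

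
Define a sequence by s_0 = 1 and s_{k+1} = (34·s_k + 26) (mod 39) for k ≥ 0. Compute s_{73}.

21

s_0 = 1,  s_1 = 21,  s_2 = 38,  s_3 = 31,  s_4 = 27,  s_5 = 8,  s_6 = 25,  s_7 = 18,  s_8 = 14,  s_9 = 34,  s_{10} = 12,  s_{11} = 5,  s_{12} = 1.
The sequence repeats with period 12.
(73 - 0) mod 12 = 1, so s_{73} = s_1 = 21.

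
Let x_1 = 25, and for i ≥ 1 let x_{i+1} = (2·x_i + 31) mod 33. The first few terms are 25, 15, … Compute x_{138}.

x_1 = 25; x_2 = 15; x_3 = 28; x_4 = 21; x_5 = 7; x_6 = 12; x_7 = 22; x_8 = 9; x_9 = 16; x_{10} = 30; x_{11} = 25.
The sequence repeats with period 10.
So x_{138} = x_{1 + ((138-1) mod 10)} = x_8 = 9.

9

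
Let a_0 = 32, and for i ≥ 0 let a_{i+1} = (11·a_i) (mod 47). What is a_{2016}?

34

a_0 = 32, a_1 = 23, a_2 = 18, a_3 = 10, a_4 = 16, a_5 = 35, a_6 = 9, a_7 = 5, a_8 = 8, a_9 = 41, a_{10} = 28, a_{11} = 26, a_{12} = 4, a_{13} = 44, a_{14} = 14, a_{15} = 13, a_{16} = 2, a_{17} = 22, a_{18} = 7, a_{19} = 30, a_{20} = 1, a_{21} = 11, a_{22} = 27, a_{23} = 15, a_{24} = 24, a_{25} = 29, a_{26} = 37, a_{27} = 31, a_{28} = 12, a_{29} = 38, a_{30} = 42, a_{31} = 39, a_{32} = 6, a_{33} = 19, a_{34} = 21, a_{35} = 43, a_{36} = 3, a_{37} = 33, a_{38} = 34, a_{39} = 45, a_{40} = 25, a_{41} = 40, a_{42} = 17, a_{43} = 46, a_{44} = 36, a_{45} = 20, a_{46} = 32.
Since a_{46} = a_0 = 32, the sequence is periodic with period 46.
So a_{2016} = a_{0 + ((2016-0) mod 46)} = a_{38} = 34.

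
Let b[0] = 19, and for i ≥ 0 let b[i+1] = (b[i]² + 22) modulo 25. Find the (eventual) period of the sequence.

We have b[0] = 19,  b[1] = 8,  b[2] = 11,  b[3] = 18,  b[4] = 21,  b[5] = 13,  b[6] = 16,  b[7] = 3,  b[8] = 6,  b[9] = 8.
Since b[9] = b[1] = 8, the sequence is eventually periodic: after a pre-period of length 1 it cycles with period 8.

8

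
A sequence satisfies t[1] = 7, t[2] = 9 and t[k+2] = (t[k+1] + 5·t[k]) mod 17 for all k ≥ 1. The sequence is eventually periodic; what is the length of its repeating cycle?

16

Listing terms: t[1] = 7, t[2] = 9, t[3] = 10, t[4] = 4, t[5] = 3, t[6] = 6, t[7] = 4, t[8] = 0, t[9] = 3, t[10] = 3, t[11] = 1, t[12] = 16, t[13] = 4, t[14] = 16, t[15] = 2, t[16] = 14, t[17] = 7, t[18] = 9.
The sequence repeats with period 16.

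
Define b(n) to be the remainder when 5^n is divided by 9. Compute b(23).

2

Listing terms: b(1) = 5, b(2) = 7, b(3) = 8, b(4) = 4, b(5) = 2, b(6) = 1, b(7) = 5.
Since b(7) = b(1) = 5, the sequence is periodic with period 6.
(23 - 1) mod 6 = 4, so b(23) = b(5) = 2.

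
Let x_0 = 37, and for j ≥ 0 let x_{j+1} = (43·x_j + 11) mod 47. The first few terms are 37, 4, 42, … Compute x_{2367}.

Listing terms: x_0 = 37, x_1 = 4, x_2 = 42, x_3 = 31, x_4 = 28, x_5 = 40, x_6 = 39, x_7 = 43, x_8 = 27, x_9 = 44, x_{10} = 23, x_{11} = 13, x_{12} = 6, x_{13} = 34, x_{14} = 16, x_{15} = 41, x_{16} = 35, x_{17} = 12, x_{18} = 10, x_{19} = 18, x_{20} = 33, x_{21} = 20, x_{22} = 25, x_{23} = 5, x_{24} = 38, x_{25} = 0, x_{26} = 11, x_{27} = 14, x_{28} = 2, x_{29} = 3, x_{30} = 46, x_{31} = 15, x_{32} = 45, x_{33} = 19, x_{34} = 29, x_{35} = 36, x_{36} = 8, x_{37} = 26, x_{38} = 1, x_{39} = 7, x_{40} = 30, x_{41} = 32, x_{42} = 24, x_{43} = 9, x_{44} = 22, x_{45} = 17, x_{46} = 37.
The sequence repeats with period 46.
So x_{2367} = x_{0 + ((2367-0) mod 46)} = x_{21} = 20.

20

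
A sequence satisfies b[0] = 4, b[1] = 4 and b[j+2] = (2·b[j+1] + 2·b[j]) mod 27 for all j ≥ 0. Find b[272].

We have b[0] = 4, b[1] = 4, b[2] = 16, b[3] = 13, b[4] = 4, b[5] = 7, b[6] = 22, b[7] = 4, b[8] = 25, b[9] = 4, b[10] = 4.
Since (b[9], b[10]) = (b[0], b[1]) = (4, 4) (two consecutive terms determine the rest), the sequence is periodic with period 9.
(272 - 0) mod 9 = 2, so b[272] = b[2] = 16.

16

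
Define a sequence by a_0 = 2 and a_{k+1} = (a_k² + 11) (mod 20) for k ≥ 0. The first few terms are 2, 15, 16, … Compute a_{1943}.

11

Computing terms: a_0 = 2,  a_1 = 15,  a_2 = 16,  a_3 = 7,  a_4 = 0,  a_5 = 11,  a_6 = 12,  a_7 = 15.
Since a_7 = a_1 = 15, the sequence is eventually periodic: after a pre-period of length 1 it cycles with period 6.
For k ≥ 1, a_k depends only on (k - 1) mod 6. (1943 - 1) mod 6 = 4, so a_{1943} = a_5 = 11.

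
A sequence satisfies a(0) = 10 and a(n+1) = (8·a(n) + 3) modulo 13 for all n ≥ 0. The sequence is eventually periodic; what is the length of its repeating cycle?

4

Listing terms: a(0) = 10, a(1) = 5, a(2) = 4, a(3) = 9, a(4) = 10.
Since a(4) = a(0) = 10, the sequence is periodic with period 4.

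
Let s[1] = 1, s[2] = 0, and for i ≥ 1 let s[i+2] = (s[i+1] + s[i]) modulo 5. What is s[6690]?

s[1] = 1; s[2] = 0; s[3] = 1; s[4] = 1; s[5] = 2; s[6] = 3; s[7] = 0; s[8] = 3; s[9] = 3; s[10] = 1; s[11] = 4; s[12] = 0; s[13] = 4; s[14] = 4; s[15] = 3; s[16] = 2; s[17] = 0; s[18] = 2; s[19] = 2; s[20] = 4; s[21] = 1; s[22] = 0.
Since (s[21], s[22]) = (s[1], s[2]) = (1, 0) (two consecutive terms determine the rest), the sequence is periodic with period 20.
(6690 - 1) mod 20 = 9, so s[6690] = s[10] = 1.

1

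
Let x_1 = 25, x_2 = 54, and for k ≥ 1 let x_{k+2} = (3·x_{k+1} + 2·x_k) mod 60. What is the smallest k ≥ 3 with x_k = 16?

We have x_1 = 25, x_2 = 54, x_3 = 32, x_4 = 24, x_5 = 16, x_6 = 36, x_7 = 20, x_8 = 12, x_9 = 16, x_{10} = 12, x_{11} = 8, x_{12} = 48, x_{13} = 40, x_{14} = 36, x_{15} = 8, x_{16} = 36, x_{17} = 4, x_{18} = 24, x_{19} = 20, x_{20} = 48, x_{21} = 4, x_{22} = 48, x_{23} = 32, x_{24} = 12, x_{25} = 40, x_{26} = 24, x_{27} = 32, x_{28} = 24.
Since (x_{27}, x_{28}) = (x_3, x_4) = (32, 24) (two consecutive terms determine the rest), the sequence is eventually periodic: after a pre-period of length 2 it cycles with period 24.
The value 16 first appears (with k ≥ 3) at x_5.

5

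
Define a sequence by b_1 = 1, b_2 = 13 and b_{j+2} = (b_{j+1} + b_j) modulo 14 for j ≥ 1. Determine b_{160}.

We have b_1 = 1, b_2 = 13, b_3 = 0, b_4 = 13, b_5 = 13, b_6 = 12, b_7 = 11, b_8 = 9, b_9 = 6, b_{10} = 1, b_{11} = 7, b_{12} = 8, b_{13} = 1, b_{14} = 9, b_{15} = 10, b_{16} = 5, b_{17} = 1, b_{18} = 6, b_{19} = 7, b_{20} = 13, b_{21} = 6, b_{22} = 5, b_{23} = 11, b_{24} = 2, b_{25} = 13, b_{26} = 1, b_{27} = 0, b_{28} = 1, b_{29} = 1, b_{30} = 2, b_{31} = 3, b_{32} = 5, b_{33} = 8, b_{34} = 13, b_{35} = 7, b_{36} = 6, b_{37} = 13, b_{38} = 5, b_{39} = 4, b_{40} = 9, b_{41} = 13, b_{42} = 8, b_{43} = 7, b_{44} = 1, b_{45} = 8, b_{46} = 9, b_{47} = 3, b_{48} = 12, b_{49} = 1, b_{50} = 13.
The sequence repeats with period 48.
(160 - 1) mod 48 = 15, so b_{160} = b_{16} = 5.

5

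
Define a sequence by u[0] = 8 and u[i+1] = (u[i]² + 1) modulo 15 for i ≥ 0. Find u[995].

We have u[0] = 8, u[1] = 5, u[2] = 11, u[3] = 2, u[4] = 5.
Since u[4] = u[1] = 5, the sequence is eventually periodic: after a pre-period of length 1 it cycles with period 3.
For i ≥ 1, u[i] depends only on (i - 1) mod 3. (995 - 1) mod 3 = 1, so u[995] = u[2] = 11.

11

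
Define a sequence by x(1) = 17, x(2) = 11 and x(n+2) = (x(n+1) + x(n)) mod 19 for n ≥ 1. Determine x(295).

Listing terms: x(1) = 17,  x(2) = 11,  x(3) = 9,  x(4) = 1,  x(5) = 10,  x(6) = 11,  x(7) = 2,  x(8) = 13,  x(9) = 15,  x(10) = 9,  x(11) = 5,  x(12) = 14,  x(13) = 0,  x(14) = 14,  x(15) = 14,  x(16) = 9,  x(17) = 4,  x(18) = 13,  x(19) = 17,  x(20) = 11.
Since (x(19), x(20)) = (x(1), x(2)) = (17, 11) (two consecutive terms determine the rest), the sequence is periodic with period 18.
(295 - 1) mod 18 = 6, so x(295) = x(7) = 2.

2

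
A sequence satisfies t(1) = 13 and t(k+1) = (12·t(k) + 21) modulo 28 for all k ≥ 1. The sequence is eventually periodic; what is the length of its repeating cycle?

Computing terms: t(1) = 13; t(2) = 9; t(3) = 17; t(4) = 1; t(5) = 5; t(6) = 25; t(7) = 13.
Since t(7) = t(1) = 13, the sequence is periodic with period 6.

6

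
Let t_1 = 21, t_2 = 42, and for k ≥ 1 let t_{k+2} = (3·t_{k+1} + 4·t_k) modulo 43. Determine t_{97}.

28

t_1 = 21,  t_2 = 42,  t_3 = 38,  t_4 = 24,  t_5 = 9,  t_6 = 37,  t_7 = 18,  t_8 = 30,  t_9 = 33,  t_{10} = 4,  t_{11} = 15,  t_{12} = 18,  t_{13} = 28,  t_{14} = 27,  t_{15} = 21,  t_{16} = 42.
Since (t_{15}, t_{16}) = (t_1, t_2) = (21, 42) (two consecutive terms determine the rest), the sequence is periodic with period 14.
So t_{97} = t_{1 + ((97-1) mod 14)} = t_{13} = 28.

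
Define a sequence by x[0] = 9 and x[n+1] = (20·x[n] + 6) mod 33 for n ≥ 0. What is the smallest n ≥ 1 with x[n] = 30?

2

Computing terms: x[0] = 9,  x[1] = 21,  x[2] = 30,  x[3] = 12,  x[4] = 15,  x[5] = 9.
Since x[5] = x[0] = 9, the sequence is periodic with period 5.
The value 30 first appears (with n ≥ 1) at x[2].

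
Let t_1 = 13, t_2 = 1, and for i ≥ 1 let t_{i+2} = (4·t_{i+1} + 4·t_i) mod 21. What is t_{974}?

Listing terms: t_1 = 13,  t_2 = 1,  t_3 = 14,  t_4 = 18,  t_5 = 2,  t_6 = 17,  t_7 = 13,  t_8 = 15,  t_9 = 7,  t_{10} = 4,  t_{11} = 2,  t_{12} = 3,  t_{13} = 20,  t_{14} = 8,  t_{15} = 7,  t_{16} = 18,  t_{17} = 16,  t_{18} = 10,  t_{19} = 20,  t_{20} = 15,  t_{21} = 14,  t_{22} = 11,  t_{23} = 16,  t_{24} = 3,  t_{25} = 13,  t_{26} = 1.
The sequence repeats with period 24.
So t_{974} = t_{1 + ((974-1) mod 24)} = t_{14} = 8.

8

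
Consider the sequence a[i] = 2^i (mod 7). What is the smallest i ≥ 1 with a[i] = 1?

3

We have a[0] = 1; a[1] = 2; a[2] = 4; a[3] = 1.
Since a[3] = a[0] = 1, the sequence is periodic with period 3.
The value 1 next appears (with i ≥ 1) at a[3].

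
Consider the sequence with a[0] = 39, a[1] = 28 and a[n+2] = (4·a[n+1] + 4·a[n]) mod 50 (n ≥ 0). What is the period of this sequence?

We have a[0] = 39; a[1] = 28; a[2] = 18; a[3] = 34; a[4] = 8; a[5] = 18; a[6] = 4; a[7] = 38; a[8] = 18; a[9] = 24; a[10] = 18; a[11] = 18; a[12] = 44; a[13] = 48; a[14] = 18; a[15] = 14; a[16] = 28; a[17] = 18.
Since (a[16], a[17]) = (a[1], a[2]) = (28, 18) (two consecutive terms determine the rest), the sequence is eventually periodic: after a pre-period of length 1 it cycles with period 15.

15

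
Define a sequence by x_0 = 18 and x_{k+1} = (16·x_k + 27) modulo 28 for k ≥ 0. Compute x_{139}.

We have x_0 = 18, x_1 = 7, x_2 = 27, x_3 = 11, x_4 = 7.
Since x_4 = x_1 = 7, the sequence is eventually periodic: after a pre-period of length 1 it cycles with period 3.
For k ≥ 1, x_k depends only on (k - 1) mod 3. (139 - 1) mod 3 = 0, so x_{139} = x_1 = 7.

7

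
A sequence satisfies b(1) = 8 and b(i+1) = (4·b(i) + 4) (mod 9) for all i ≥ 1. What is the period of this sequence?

We have b(1) = 8, b(2) = 0, b(3) = 4, b(4) = 2, b(5) = 3, b(6) = 7, b(7) = 5, b(8) = 6, b(9) = 1, b(10) = 8.
Since b(10) = b(1) = 8, the sequence is periodic with period 9.

9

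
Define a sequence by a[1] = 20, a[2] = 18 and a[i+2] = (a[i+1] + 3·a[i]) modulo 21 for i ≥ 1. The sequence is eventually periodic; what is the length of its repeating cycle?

24

a[1] = 20, a[2] = 18, a[3] = 15, a[4] = 6, a[5] = 9, a[6] = 6, a[7] = 12, a[8] = 9, a[9] = 3, a[10] = 9, a[11] = 18, a[12] = 3, a[13] = 15, a[14] = 3, a[15] = 6, a[16] = 15, a[17] = 12, a[18] = 15, a[19] = 9, a[20] = 12, a[21] = 18, a[22] = 12, a[23] = 3, a[24] = 18, a[25] = 6, a[26] = 18, a[27] = 15.
Since (a[26], a[27]) = (a[2], a[3]) = (18, 15) (two consecutive terms determine the rest), the sequence is eventually periodic: after a pre-period of length 1 it cycles with period 24.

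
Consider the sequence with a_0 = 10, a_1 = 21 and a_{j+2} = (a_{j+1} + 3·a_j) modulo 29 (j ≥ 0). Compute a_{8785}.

1

Listing terms: a_0 = 10, a_1 = 21, a_2 = 22, a_3 = 27, a_4 = 6, a_5 = 0, a_6 = 18, a_7 = 18, a_8 = 14, a_9 = 10, a_{10} = 23, a_{11} = 24, a_{12} = 6, a_{13} = 20, a_{14} = 9, a_{15} = 11, a_{16} = 9, a_{17} = 13, a_{18} = 11, a_{19} = 21, a_{20} = 25, a_{21} = 1, a_{22} = 18, a_{23} = 21, a_{24} = 17, a_{25} = 22, a_{26} = 15, a_{27} = 23, a_{28} = 10, a_{29} = 21.
Since (a_{28}, a_{29}) = (a_0, a_1) = (10, 21) (two consecutive terms determine the rest), the sequence is periodic with period 28.
So a_{8785} = a_{0 + ((8785-0) mod 28)} = a_{21} = 1.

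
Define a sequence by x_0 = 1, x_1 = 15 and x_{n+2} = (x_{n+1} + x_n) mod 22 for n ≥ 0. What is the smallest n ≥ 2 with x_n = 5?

7

We have x_0 = 1,  x_1 = 15,  x_2 = 16,  x_3 = 9,  x_4 = 3,  x_5 = 12,  x_6 = 15,  x_7 = 5,  x_8 = 20,  x_9 = 3,  x_{10} = 1,  x_{11} = 4,  x_{12} = 5,  x_{13} = 9,  x_{14} = 14,  x_{15} = 1,  x_{16} = 15.
The sequence repeats with period 15.
The value 5 first appears (with n ≥ 2) at x_7.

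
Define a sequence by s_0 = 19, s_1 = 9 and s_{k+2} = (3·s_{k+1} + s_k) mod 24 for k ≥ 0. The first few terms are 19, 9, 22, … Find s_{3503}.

0

Computing terms: s_0 = 19,  s_1 = 9,  s_2 = 22,  s_3 = 3,  s_4 = 7,  s_5 = 0,  s_6 = 7,  s_7 = 21,  s_8 = 22,  s_9 = 15,  s_{10} = 19,  s_{11} = 0,  s_{12} = 19,  s_{13} = 9.
Since (s_{12}, s_{13}) = (s_0, s_1) = (19, 9) (two consecutive terms determine the rest), the sequence is periodic with period 12.
(3503 - 0) mod 12 = 11, so s_{3503} = s_{11} = 0.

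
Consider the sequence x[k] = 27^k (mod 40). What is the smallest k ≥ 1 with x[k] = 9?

x[0] = 1, x[1] = 27, x[2] = 9, x[3] = 3, x[4] = 1.
Since x[4] = x[0] = 1, the sequence is periodic with period 4.
The value 9 first appears (with k ≥ 1) at x[2].

2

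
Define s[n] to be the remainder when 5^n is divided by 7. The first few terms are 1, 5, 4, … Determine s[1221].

s[0] = 1, s[1] = 5, s[2] = 4, s[3] = 6, s[4] = 2, s[5] = 3, s[6] = 1.
Since s[6] = s[0] = 1, the sequence is periodic with period 6.
So s[1221] = s[0 + ((1221-0) mod 6)] = s[3] = 6.

6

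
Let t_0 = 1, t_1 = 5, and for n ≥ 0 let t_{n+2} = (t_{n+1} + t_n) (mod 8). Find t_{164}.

Listing terms: t_0 = 1,  t_1 = 5,  t_2 = 6,  t_3 = 3,  t_4 = 1,  t_5 = 4,  t_6 = 5,  t_7 = 1,  t_8 = 6,  t_9 = 7,  t_{10} = 5,  t_{11} = 4,  t_{12} = 1,  t_{13} = 5.
The sequence repeats with period 12.
(164 - 0) mod 12 = 8, so t_{164} = t_8 = 6.

6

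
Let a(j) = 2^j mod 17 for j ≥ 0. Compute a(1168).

1

Computing terms: a(0) = 1,  a(1) = 2,  a(2) = 4,  a(3) = 8,  a(4) = 16,  a(5) = 15,  a(6) = 13,  a(7) = 9,  a(8) = 1.
The sequence repeats with period 8.
(1168 - 0) mod 8 = 0, so a(1168) = a(0) = 1.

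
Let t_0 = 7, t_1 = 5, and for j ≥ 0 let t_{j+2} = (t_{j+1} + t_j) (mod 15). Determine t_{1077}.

4

Computing terms: t_0 = 7, t_1 = 5, t_2 = 12, t_3 = 2, t_4 = 14, t_5 = 1, t_6 = 0, t_7 = 1, t_8 = 1, t_9 = 2, t_{10} = 3, t_{11} = 5, t_{12} = 8, t_{13} = 13, t_{14} = 6, t_{15} = 4, t_{16} = 10, t_{17} = 14, t_{18} = 9, t_{19} = 8, t_{20} = 2, t_{21} = 10, t_{22} = 12, t_{23} = 7, t_{24} = 4, t_{25} = 11, t_{26} = 0, t_{27} = 11, t_{28} = 11, t_{29} = 7, t_{30} = 3, t_{31} = 10, t_{32} = 13, t_{33} = 8, t_{34} = 6, t_{35} = 14, t_{36} = 5, t_{37} = 4, t_{38} = 9, t_{39} = 13, t_{40} = 7, t_{41} = 5.
The sequence repeats with period 40.
(1077 - 0) mod 40 = 37, so t_{1077} = t_{37} = 4.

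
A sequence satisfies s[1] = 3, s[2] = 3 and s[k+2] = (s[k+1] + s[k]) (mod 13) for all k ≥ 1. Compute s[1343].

s[1] = 3; s[2] = 3; s[3] = 6; s[4] = 9; s[5] = 2; s[6] = 11; s[7] = 0; s[8] = 11; s[9] = 11; s[10] = 9; s[11] = 7; s[12] = 3; s[13] = 10; s[14] = 0; s[15] = 10; s[16] = 10; s[17] = 7; s[18] = 4; s[19] = 11; s[20] = 2; s[21] = 0; s[22] = 2; s[23] = 2; s[24] = 4; s[25] = 6; s[26] = 10; s[27] = 3; s[28] = 0; s[29] = 3; s[30] = 3.
Since (s[29], s[30]) = (s[1], s[2]) = (3, 3) (two consecutive terms determine the rest), the sequence is periodic with period 28.
So s[1343] = s[1 + ((1343-1) mod 28)] = s[27] = 3.

3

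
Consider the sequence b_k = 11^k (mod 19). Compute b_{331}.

11

b_1 = 11; b_2 = 7; b_3 = 1; b_4 = 11.
The sequence repeats with period 3.
(331 - 1) mod 3 = 0, so b_{331} = b_1 = 11.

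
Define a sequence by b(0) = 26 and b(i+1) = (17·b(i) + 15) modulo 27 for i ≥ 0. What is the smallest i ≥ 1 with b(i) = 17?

b(0) = 26; b(1) = 25; b(2) = 8; b(3) = 16; b(4) = 17; b(5) = 7; b(6) = 26.
The sequence repeats with period 6.
The value 17 first appears (with i ≥ 1) at b(4).

4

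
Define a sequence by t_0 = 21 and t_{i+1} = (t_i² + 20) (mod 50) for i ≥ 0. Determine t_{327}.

t_0 = 21; t_1 = 11; t_2 = 41; t_3 = 1; t_4 = 21.
The sequence repeats with period 4.
(327 - 0) mod 4 = 3, so t_{327} = t_3 = 1.

1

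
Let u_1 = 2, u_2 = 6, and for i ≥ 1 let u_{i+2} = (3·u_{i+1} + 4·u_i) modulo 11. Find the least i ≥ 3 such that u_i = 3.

4

We have u_1 = 2,  u_2 = 6,  u_3 = 4,  u_4 = 3,  u_5 = 3,  u_6 = 10,  u_7 = 9,  u_8 = 1,  u_9 = 6,  u_{10} = 0,  u_{11} = 2,  u_{12} = 6.
Since (u_{11}, u_{12}) = (u_1, u_2) = (2, 6) (two consecutive terms determine the rest), the sequence is periodic with period 10.
The value 3 first appears (with i ≥ 3) at u_4.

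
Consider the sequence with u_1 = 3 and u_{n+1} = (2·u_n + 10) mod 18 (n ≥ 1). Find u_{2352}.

Computing terms: u_1 = 3,  u_2 = 16,  u_3 = 6,  u_4 = 4,  u_5 = 0,  u_6 = 10,  u_7 = 12,  u_8 = 16.
Since u_8 = u_2 = 16, the sequence is eventually periodic: after a pre-period of length 1 it cycles with period 6.
For n ≥ 2, u_n depends only on (n - 2) mod 6. (2352 - 2) mod 6 = 4, so u_{2352} = u_6 = 10.

10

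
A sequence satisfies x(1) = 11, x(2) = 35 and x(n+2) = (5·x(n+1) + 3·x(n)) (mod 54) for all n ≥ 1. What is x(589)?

x(1) = 11,  x(2) = 35,  x(3) = 46,  x(4) = 11,  x(5) = 31,  x(6) = 26,  x(7) = 7,  x(8) = 5,  x(9) = 46,  x(10) = 29,  x(11) = 13,  x(12) = 44,  x(13) = 43,  x(14) = 23,  x(15) = 28,  x(16) = 47,  x(17) = 49,  x(18) = 8,  x(19) = 25,  x(20) = 41,  x(21) = 10,  x(22) = 11,  x(23) = 31.
Since (x(22), x(23)) = (x(4), x(5)) = (11, 31) (two consecutive terms determine the rest), the sequence is eventually periodic: after a pre-period of length 3 it cycles with period 18.
For n ≥ 4, x(n) depends only on (n - 4) mod 18. (589 - 4) mod 18 = 9, so x(589) = x(13) = 43.

43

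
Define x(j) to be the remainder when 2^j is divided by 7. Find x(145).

Listing terms: x(0) = 1; x(1) = 2; x(2) = 4; x(3) = 1.
The sequence repeats with period 3.
So x(145) = x(0 + ((145-0) mod 3)) = x(1) = 2.

2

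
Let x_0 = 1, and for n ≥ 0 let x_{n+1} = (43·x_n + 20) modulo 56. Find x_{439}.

31

Listing terms: x_0 = 1; x_1 = 7; x_2 = 41; x_3 = 47; x_4 = 25; x_5 = 31; x_6 = 9; x_7 = 15; x_8 = 49; x_9 = 55; x_{10} = 33; x_{11} = 39; x_{12} = 17; x_{13} = 23; x_{14} = 1.
The sequence repeats with period 14.
(439 - 0) mod 14 = 5, so x_{439} = x_5 = 31.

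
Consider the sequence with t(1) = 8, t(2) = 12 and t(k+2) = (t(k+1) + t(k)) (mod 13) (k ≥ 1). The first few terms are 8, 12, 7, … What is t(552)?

7

t(1) = 8, t(2) = 12, t(3) = 7, t(4) = 6, t(5) = 0, t(6) = 6, t(7) = 6, t(8) = 12, t(9) = 5, t(10) = 4, t(11) = 9, t(12) = 0, t(13) = 9, t(14) = 9, t(15) = 5, t(16) = 1, t(17) = 6, t(18) = 7, t(19) = 0, t(20) = 7, t(21) = 7, t(22) = 1, t(23) = 8, t(24) = 9, t(25) = 4, t(26) = 0, t(27) = 4, t(28) = 4, t(29) = 8, t(30) = 12.
The sequence repeats with period 28.
(552 - 1) mod 28 = 19, so t(552) = t(20) = 7.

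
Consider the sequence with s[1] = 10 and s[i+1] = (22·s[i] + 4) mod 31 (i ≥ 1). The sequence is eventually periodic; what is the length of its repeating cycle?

30

We have s[1] = 10; s[2] = 7; s[3] = 3; s[4] = 8; s[5] = 25; s[6] = 27; s[7] = 9; s[8] = 16; s[9] = 15; s[10] = 24; s[11] = 5; s[12] = 21; s[13] = 1; s[14] = 26; s[15] = 18; s[16] = 28; s[17] = 0; s[18] = 4; s[19] = 30; s[20] = 13; s[21] = 11; s[22] = 29; s[23] = 22; s[24] = 23; s[25] = 14; s[26] = 2; s[27] = 17; s[28] = 6; s[29] = 12; s[30] = 20; s[31] = 10.
Since s[31] = s[1] = 10, the sequence is periodic with period 30.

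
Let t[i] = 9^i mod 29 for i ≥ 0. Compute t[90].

Listing terms: t[0] = 1,  t[1] = 9,  t[2] = 23,  t[3] = 4,  t[4] = 7,  t[5] = 5,  t[6] = 16,  t[7] = 28,  t[8] = 20,  t[9] = 6,  t[10] = 25,  t[11] = 22,  t[12] = 24,  t[13] = 13,  t[14] = 1.
Since t[14] = t[0] = 1, the sequence is periodic with period 14.
So t[90] = t[0 + ((90-0) mod 14)] = t[6] = 16.

16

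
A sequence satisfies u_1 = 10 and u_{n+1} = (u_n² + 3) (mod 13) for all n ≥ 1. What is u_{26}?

3

We have u_1 = 10,  u_2 = 12,  u_3 = 4,  u_4 = 6,  u_5 = 0,  u_6 = 3,  u_7 = 12.
Since u_7 = u_2 = 12, the sequence is eventually periodic: after a pre-period of length 1 it cycles with period 5.
For n ≥ 2, u_n depends only on (n - 2) mod 5. (26 - 2) mod 5 = 4, so u_{26} = u_6 = 3.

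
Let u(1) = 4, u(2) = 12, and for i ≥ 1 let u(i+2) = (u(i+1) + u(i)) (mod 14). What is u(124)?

We have u(1) = 4; u(2) = 12; u(3) = 2; u(4) = 0; u(5) = 2; u(6) = 2; u(7) = 4; u(8) = 6; u(9) = 10; u(10) = 2; u(11) = 12; u(12) = 0; u(13) = 12; u(14) = 12; u(15) = 10; u(16) = 8; u(17) = 4; u(18) = 12.
The sequence repeats with period 16.
So u(124) = u(1 + ((124-1) mod 16)) = u(12) = 0.

0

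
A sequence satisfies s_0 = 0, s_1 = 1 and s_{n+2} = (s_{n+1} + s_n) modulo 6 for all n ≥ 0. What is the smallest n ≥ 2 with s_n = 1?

2

Computing terms: s_0 = 0; s_1 = 1; s_2 = 1; s_3 = 2; s_4 = 3; s_5 = 5; s_6 = 2; s_7 = 1; s_8 = 3; s_9 = 4; s_{10} = 1; s_{11} = 5; s_{12} = 0; s_{13} = 5; s_{14} = 5; s_{15} = 4; s_{16} = 3; s_{17} = 1; s_{18} = 4; s_{19} = 5; s_{20} = 3; s_{21} = 2; s_{22} = 5; s_{23} = 1; s_{24} = 0; s_{25} = 1.
Since (s_{24}, s_{25}) = (s_0, s_1) = (0, 1) (two consecutive terms determine the rest), the sequence is periodic with period 24.
The value 1 first appears (with n ≥ 2) at s_2.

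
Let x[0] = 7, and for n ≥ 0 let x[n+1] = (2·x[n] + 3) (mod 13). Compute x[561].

x[0] = 7; x[1] = 4; x[2] = 11; x[3] = 12; x[4] = 1; x[5] = 5; x[6] = 0; x[7] = 3; x[8] = 9; x[9] = 8; x[10] = 6; x[11] = 2; x[12] = 7.
Since x[12] = x[0] = 7, the sequence is periodic with period 12.
So x[561] = x[0 + ((561-0) mod 12)] = x[9] = 8.

8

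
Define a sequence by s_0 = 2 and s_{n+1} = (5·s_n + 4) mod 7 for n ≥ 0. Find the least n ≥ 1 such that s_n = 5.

4

We have s_0 = 2; s_1 = 0; s_2 = 4; s_3 = 3; s_4 = 5; s_5 = 1; s_6 = 2.
Since s_6 = s_0 = 2, the sequence is periodic with period 6.
The value 5 first appears (with n ≥ 1) at s_4.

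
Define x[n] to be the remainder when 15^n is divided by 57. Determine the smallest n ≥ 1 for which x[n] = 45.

12

Computing terms: x[0] = 1, x[1] = 15, x[2] = 54, x[3] = 12, x[4] = 9, x[5] = 21, x[6] = 30, x[7] = 51, x[8] = 24, x[9] = 18, x[10] = 42, x[11] = 3, x[12] = 45, x[13] = 48, x[14] = 36, x[15] = 27, x[16] = 6, x[17] = 33, x[18] = 39, x[19] = 15.
Since x[19] = x[1] = 15, the sequence is eventually periodic: after a pre-period of length 1 it cycles with period 18.
The value 45 first appears (with n ≥ 1) at x[12].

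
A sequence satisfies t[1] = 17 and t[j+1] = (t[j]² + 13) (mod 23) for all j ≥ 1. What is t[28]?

22

Computing terms: t[1] = 17; t[2] = 3; t[3] = 22; t[4] = 14; t[5] = 2; t[6] = 17.
Since t[6] = t[1] = 17, the sequence is periodic with period 5.
So t[28] = t[1 + ((28-1) mod 5)] = t[3] = 22.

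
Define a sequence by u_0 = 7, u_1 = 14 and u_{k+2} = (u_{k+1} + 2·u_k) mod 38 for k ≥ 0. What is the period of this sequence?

18

Computing terms: u_0 = 7, u_1 = 14, u_2 = 28, u_3 = 18, u_4 = 36, u_5 = 34, u_6 = 30, u_7 = 22, u_8 = 6, u_9 = 12, u_{10} = 24, u_{11} = 10, u_{12} = 20, u_{13} = 2, u_{14} = 4, u_{15} = 8, u_{16} = 16, u_{17} = 32, u_{18} = 26, u_{19} = 14, u_{20} = 28.
Since (u_{19}, u_{20}) = (u_1, u_2) = (14, 28) (two consecutive terms determine the rest), the sequence is eventually periodic: after a pre-period of length 1 it cycles with period 18.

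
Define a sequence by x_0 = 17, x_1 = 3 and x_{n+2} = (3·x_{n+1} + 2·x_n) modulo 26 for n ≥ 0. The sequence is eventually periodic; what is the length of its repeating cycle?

12

Listing terms: x_0 = 17,  x_1 = 3,  x_2 = 17,  x_3 = 5,  x_4 = 23,  x_5 = 1,  x_6 = 23,  x_7 = 19,  x_8 = 25,  x_9 = 9,  x_{10} = 25,  x_{11} = 15,  x_{12} = 17,  x_{13} = 3.
The sequence repeats with period 12.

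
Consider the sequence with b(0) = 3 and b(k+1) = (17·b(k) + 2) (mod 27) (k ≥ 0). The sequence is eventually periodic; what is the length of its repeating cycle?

Listing terms: b(0) = 3, b(1) = 26, b(2) = 12, b(3) = 17, b(4) = 21, b(5) = 8, b(6) = 3.
Since b(6) = b(0) = 3, the sequence is periodic with period 6.

6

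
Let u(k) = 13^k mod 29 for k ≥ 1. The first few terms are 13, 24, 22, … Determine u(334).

23

u(1) = 13,  u(2) = 24,  u(3) = 22,  u(4) = 25,  u(5) = 6,  u(6) = 20,  u(7) = 28,  u(8) = 16,  u(9) = 5,  u(10) = 7,  u(11) = 4,  u(12) = 23,  u(13) = 9,  u(14) = 1,  u(15) = 13.
The sequence repeats with period 14.
So u(334) = u(1 + ((334-1) mod 14)) = u(12) = 23.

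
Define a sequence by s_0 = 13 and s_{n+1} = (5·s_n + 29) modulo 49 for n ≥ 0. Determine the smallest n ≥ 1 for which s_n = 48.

12

We have s_0 = 13,  s_1 = 45,  s_2 = 9,  s_3 = 25,  s_4 = 7,  s_5 = 15,  s_6 = 6,  s_7 = 10,  s_8 = 30,  s_9 = 32,  s_{10} = 42,  s_{11} = 43,  s_{12} = 48,  s_{13} = 24,  s_{14} = 2,  s_{15} = 39,  s_{16} = 28,  s_{17} = 22,  s_{18} = 41,  s_{19} = 38,  s_{20} = 23,  s_{21} = 46,  s_{22} = 14,  s_{23} = 1,  s_{24} = 34,  s_{25} = 3,  s_{26} = 44,  s_{27} = 4,  s_{28} = 0,  s_{29} = 29,  s_{30} = 27,  s_{31} = 17,  s_{32} = 16,  s_{33} = 11,  s_{34} = 35,  s_{35} = 8,  s_{36} = 20,  s_{37} = 31,  s_{38} = 37,  s_{39} = 18,  s_{40} = 21,  s_{41} = 36,  s_{42} = 13.
The sequence repeats with period 42.
The value 48 first appears (with n ≥ 1) at s_{12}.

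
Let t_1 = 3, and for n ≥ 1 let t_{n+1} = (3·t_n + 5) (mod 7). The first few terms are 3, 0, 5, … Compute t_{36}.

Listing terms: t_1 = 3, t_2 = 0, t_3 = 5, t_4 = 6, t_5 = 2, t_6 = 4, t_7 = 3.
The sequence repeats with period 6.
So t_{36} = t_{1 + ((36-1) mod 6)} = t_6 = 4.

4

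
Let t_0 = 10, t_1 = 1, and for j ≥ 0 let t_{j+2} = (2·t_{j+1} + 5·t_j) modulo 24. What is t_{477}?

t_0 = 10,  t_1 = 1,  t_2 = 4,  t_3 = 13,  t_4 = 22,  t_5 = 13,  t_6 = 16,  t_7 = 1,  t_8 = 10,  t_9 = 1.
Since (t_8, t_9) = (t_0, t_1) = (10, 1) (two consecutive terms determine the rest), the sequence is periodic with period 8.
So t_{477} = t_{0 + ((477-0) mod 8)} = t_5 = 13.

13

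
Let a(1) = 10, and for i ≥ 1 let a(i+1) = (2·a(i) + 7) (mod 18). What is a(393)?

a(1) = 10, a(2) = 9, a(3) = 7, a(4) = 3, a(5) = 13, a(6) = 15, a(7) = 1, a(8) = 9.
Since a(8) = a(2) = 9, the sequence is eventually periodic: after a pre-period of length 1 it cycles with period 6.
For i ≥ 2, a(i) depends only on (i - 2) mod 6. (393 - 2) mod 6 = 1, so a(393) = a(3) = 7.

7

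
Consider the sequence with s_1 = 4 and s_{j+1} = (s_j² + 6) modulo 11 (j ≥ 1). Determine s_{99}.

9

s_1 = 4,  s_2 = 0,  s_3 = 6,  s_4 = 9,  s_5 = 10,  s_6 = 7,  s_7 = 0.
Since s_7 = s_2 = 0, the sequence is eventually periodic: after a pre-period of length 1 it cycles with period 5.
For j ≥ 2, s_j depends only on (j - 2) mod 5. (99 - 2) mod 5 = 2, so s_{99} = s_4 = 9.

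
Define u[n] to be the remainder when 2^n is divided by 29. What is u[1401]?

Computing terms: u[0] = 1, u[1] = 2, u[2] = 4, u[3] = 8, u[4] = 16, u[5] = 3, u[6] = 6, u[7] = 12, u[8] = 24, u[9] = 19, u[10] = 9, u[11] = 18, u[12] = 7, u[13] = 14, u[14] = 28, u[15] = 27, u[16] = 25, u[17] = 21, u[18] = 13, u[19] = 26, u[20] = 23, u[21] = 17, u[22] = 5, u[23] = 10, u[24] = 20, u[25] = 11, u[26] = 22, u[27] = 15, u[28] = 1.
Since u[28] = u[0] = 1, the sequence is periodic with period 28.
So u[1401] = u[0 + ((1401-0) mod 28)] = u[1] = 2.

2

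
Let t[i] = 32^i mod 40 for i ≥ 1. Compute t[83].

8

We have t[1] = 32,  t[2] = 24,  t[3] = 8,  t[4] = 16,  t[5] = 32.
Since t[5] = t[1] = 32, the sequence is periodic with period 4.
(83 - 1) mod 4 = 2, so t[83] = t[3] = 8.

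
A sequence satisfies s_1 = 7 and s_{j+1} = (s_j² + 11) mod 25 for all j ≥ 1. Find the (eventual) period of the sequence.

3

Computing terms: s_1 = 7; s_2 = 10; s_3 = 11; s_4 = 7.
Since s_4 = s_1 = 7, the sequence is periodic with period 3.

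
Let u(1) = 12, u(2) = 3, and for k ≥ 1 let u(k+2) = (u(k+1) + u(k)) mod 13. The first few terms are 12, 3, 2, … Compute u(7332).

10

u(1) = 12; u(2) = 3; u(3) = 2; u(4) = 5; u(5) = 7; u(6) = 12; u(7) = 6; u(8) = 5; u(9) = 11; u(10) = 3; u(11) = 1; u(12) = 4; u(13) = 5; u(14) = 9; u(15) = 1; u(16) = 10; u(17) = 11; u(18) = 8; u(19) = 6; u(20) = 1; u(21) = 7; u(22) = 8; u(23) = 2; u(24) = 10; u(25) = 12; u(26) = 9; u(27) = 8; u(28) = 4; u(29) = 12; u(30) = 3.
Since (u(29), u(30)) = (u(1), u(2)) = (12, 3) (two consecutive terms determine the rest), the sequence is periodic with period 28.
So u(7332) = u(1 + ((7332-1) mod 28)) = u(24) = 10.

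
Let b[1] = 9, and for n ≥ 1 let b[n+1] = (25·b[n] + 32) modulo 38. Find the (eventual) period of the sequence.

We have b[1] = 9,  b[2] = 29,  b[3] = 35,  b[4] = 33,  b[5] = 21,  b[6] = 25,  b[7] = 11,  b[8] = 3,  b[9] = 31,  b[10] = 9.
The sequence repeats with period 9.

9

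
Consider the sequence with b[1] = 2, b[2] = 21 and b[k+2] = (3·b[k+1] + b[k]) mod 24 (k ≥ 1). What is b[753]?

5

We have b[1] = 2; b[2] = 21; b[3] = 17; b[4] = 0; b[5] = 17; b[6] = 3; b[7] = 2; b[8] = 9; b[9] = 5; b[10] = 0; b[11] = 5; b[12] = 15; b[13] = 2; b[14] = 21.
The sequence repeats with period 12.
So b[753] = b[1 + ((753-1) mod 12)] = b[9] = 5.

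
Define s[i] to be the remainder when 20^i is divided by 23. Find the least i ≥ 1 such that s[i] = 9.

We have s[0] = 1,  s[1] = 20,  s[2] = 9,  s[3] = 19,  s[4] = 12,  s[5] = 10,  s[6] = 16,  s[7] = 21,  s[8] = 6,  s[9] = 5,  s[10] = 8,  s[11] = 22,  s[12] = 3,  s[13] = 14,  s[14] = 4,  s[15] = 11,  s[16] = 13,  s[17] = 7,  s[18] = 2,  s[19] = 17,  s[20] = 18,  s[21] = 15,  s[22] = 1.
The sequence repeats with period 22.
The value 9 first appears (with i ≥ 1) at s[2].

2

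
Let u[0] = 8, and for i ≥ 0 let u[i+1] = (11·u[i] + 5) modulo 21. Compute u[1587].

Computing terms: u[0] = 8; u[1] = 9; u[2] = 20; u[3] = 15; u[4] = 2; u[5] = 6; u[6] = 8.
The sequence repeats with period 6.
(1587 - 0) mod 6 = 3, so u[1587] = u[3] = 15.

15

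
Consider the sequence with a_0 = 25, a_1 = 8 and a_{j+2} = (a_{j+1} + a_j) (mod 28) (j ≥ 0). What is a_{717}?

25

a_0 = 25; a_1 = 8; a_2 = 5; a_3 = 13; a_4 = 18; a_5 = 3; a_6 = 21; a_7 = 24; a_8 = 17; a_9 = 13; a_{10} = 2; a_{11} = 15; a_{12} = 17; a_{13} = 4; a_{14} = 21; a_{15} = 25; a_{16} = 18; a_{17} = 15; a_{18} = 5; a_{19} = 20; a_{20} = 25; a_{21} = 17; a_{22} = 14; a_{23} = 3; a_{24} = 17; a_{25} = 20; a_{26} = 9; a_{27} = 1; a_{28} = 10; a_{29} = 11; a_{30} = 21; a_{31} = 4; a_{32} = 25; a_{33} = 1; a_{34} = 26; a_{35} = 27; a_{36} = 25; a_{37} = 24; a_{38} = 21; a_{39} = 17; a_{40} = 10; a_{41} = 27; a_{42} = 9; a_{43} = 8; a_{44} = 17; a_{45} = 25; a_{46} = 14; a_{47} = 11; a_{48} = 25; a_{49} = 8.
Since (a_{48}, a_{49}) = (a_0, a_1) = (25, 8) (two consecutive terms determine the rest), the sequence is periodic with period 48.
(717 - 0) mod 48 = 45, so a_{717} = a_{45} = 25.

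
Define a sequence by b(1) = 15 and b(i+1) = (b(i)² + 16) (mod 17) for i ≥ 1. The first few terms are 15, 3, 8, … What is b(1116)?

12

Listing terms: b(1) = 15, b(2) = 3, b(3) = 8, b(4) = 12, b(5) = 7, b(6) = 14, b(7) = 8.
Since b(7) = b(3) = 8, the sequence is eventually periodic: after a pre-period of length 2 it cycles with period 4.
For i ≥ 3, b(i) depends only on (i - 3) mod 4. (1116 - 3) mod 4 = 1, so b(1116) = b(4) = 12.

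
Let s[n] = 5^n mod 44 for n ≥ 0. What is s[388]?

37

We have s[0] = 1,  s[1] = 5,  s[2] = 25,  s[3] = 37,  s[4] = 9,  s[5] = 1.
Since s[5] = s[0] = 1, the sequence is periodic with period 5.
So s[388] = s[0 + ((388-0) mod 5)] = s[3] = 37.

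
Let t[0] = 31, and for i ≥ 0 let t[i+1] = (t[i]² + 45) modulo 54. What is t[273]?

We have t[0] = 31,  t[1] = 34,  t[2] = 13,  t[3] = 52,  t[4] = 49,  t[5] = 16,  t[6] = 31.
Since t[6] = t[0] = 31, the sequence is periodic with period 6.
(273 - 0) mod 6 = 3, so t[273] = t[3] = 52.

52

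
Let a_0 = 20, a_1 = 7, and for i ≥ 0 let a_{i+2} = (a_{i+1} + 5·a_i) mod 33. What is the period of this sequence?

40

We have a_0 = 20,  a_1 = 7,  a_2 = 8,  a_3 = 10,  a_4 = 17,  a_5 = 1,  a_6 = 20,  a_7 = 25,  a_8 = 26,  a_9 = 19,  a_{10} = 17,  a_{11} = 13,  a_{12} = 32,  a_{13} = 31,  a_{14} = 26,  a_{15} = 16,  a_{16} = 14,  a_{17} = 28,  a_{18} = 32,  a_{19} = 7,  a_{20} = 2,  a_{21} = 4,  a_{22} = 14,  a_{23} = 1,  a_{24} = 5,  a_{25} = 10,  a_{26} = 2,  a_{27} = 19,  a_{28} = 29,  a_{29} = 25,  a_{30} = 5,  a_{31} = 31,  a_{32} = 23,  a_{33} = 13,  a_{34} = 29,  a_{35} = 28,  a_{36} = 8,  a_{37} = 16,  a_{38} = 23,  a_{39} = 4,  a_{40} = 20,  a_{41} = 7.
Since (a_{40}, a_{41}) = (a_0, a_1) = (20, 7) (two consecutive terms determine the rest), the sequence is periodic with period 40.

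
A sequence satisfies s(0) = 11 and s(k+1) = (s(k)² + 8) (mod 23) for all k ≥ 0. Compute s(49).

Listing terms: s(0) = 11; s(1) = 14; s(2) = 20; s(3) = 17; s(4) = 21; s(5) = 12; s(6) = 14.
Since s(6) = s(1) = 14, the sequence is eventually periodic: after a pre-period of length 1 it cycles with period 5.
For k ≥ 1, s(k) depends only on (k - 1) mod 5. (49 - 1) mod 5 = 3, so s(49) = s(4) = 21.

21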